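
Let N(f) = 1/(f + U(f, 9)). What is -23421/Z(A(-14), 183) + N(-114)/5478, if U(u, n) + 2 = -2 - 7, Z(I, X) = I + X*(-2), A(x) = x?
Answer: 1603752937/26020500 ≈ 61.634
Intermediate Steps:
Z(I, X) = I - 2*X
U(u, n) = -11 (U(u, n) = -2 + (-2 - 7) = -2 - 9 = -11)
N(f) = 1/(-11 + f) (N(f) = 1/(f - 11) = 1/(-11 + f))
-23421/Z(A(-14), 183) + N(-114)/5478 = -23421/(-14 - 2*183) + 1/(-11 - 114*5478) = -23421/(-14 - 366) + (1/5478)/(-125) = -23421/(-380) - 1/125*1/5478 = -23421*(-1/380) - 1/684750 = 23421/380 - 1/684750 = 1603752937/26020500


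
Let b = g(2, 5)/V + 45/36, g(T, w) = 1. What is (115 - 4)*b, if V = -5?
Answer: 2331/20 ≈ 116.55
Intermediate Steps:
b = 21/20 (b = 1/(-5) + 45/36 = 1*(-⅕) + 45*(1/36) = -⅕ + 5/4 = 21/20 ≈ 1.0500)
(115 - 4)*b = (115 - 4)*(21/20) = 111*(21/20) = 2331/20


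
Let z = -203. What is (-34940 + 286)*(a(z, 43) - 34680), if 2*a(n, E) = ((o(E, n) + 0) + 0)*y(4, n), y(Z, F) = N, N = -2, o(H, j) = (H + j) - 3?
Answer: 1196152118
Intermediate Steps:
o(H, j) = -3 + H + j
y(Z, F) = -2
a(n, E) = 3 - E - n (a(n, E) = ((((-3 + E + n) + 0) + 0)*(-2))/2 = (((-3 + E + n) + 0)*(-2))/2 = ((-3 + E + n)*(-2))/2 = (6 - 2*E - 2*n)/2 = 3 - E - n)
(-34940 + 286)*(a(z, 43) - 34680) = (-34940 + 286)*((3 - 1*43 - 1*(-203)) - 34680) = -34654*((3 - 43 + 203) - 34680) = -34654*(163 - 34680) = -34654*(-34517) = 1196152118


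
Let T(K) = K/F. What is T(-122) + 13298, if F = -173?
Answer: 2300676/173 ≈ 13299.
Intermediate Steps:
T(K) = -K/173 (T(K) = K/(-173) = K*(-1/173) = -K/173)
T(-122) + 13298 = -1/173*(-122) + 13298 = 122/173 + 13298 = 2300676/173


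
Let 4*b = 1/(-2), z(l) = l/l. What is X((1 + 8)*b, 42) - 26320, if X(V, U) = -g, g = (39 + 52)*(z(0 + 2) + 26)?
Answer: -28777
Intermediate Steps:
z(l) = 1
g = 2457 (g = (39 + 52)*(1 + 26) = 91*27 = 2457)
b = -1/8 (b = (1/(-2))/4 = (1*(-1/2))/4 = (1/4)*(-1/2) = -1/8 ≈ -0.12500)
X(V, U) = -2457 (X(V, U) = -1*2457 = -2457)
X((1 + 8)*b, 42) - 26320 = -2457 - 26320 = -28777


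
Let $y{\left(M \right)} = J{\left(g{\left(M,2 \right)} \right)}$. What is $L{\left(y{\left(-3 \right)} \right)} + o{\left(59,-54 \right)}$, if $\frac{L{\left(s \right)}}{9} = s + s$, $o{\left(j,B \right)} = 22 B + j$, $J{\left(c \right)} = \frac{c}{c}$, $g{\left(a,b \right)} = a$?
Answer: $-1111$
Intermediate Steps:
$J{\left(c \right)} = 1$
$y{\left(M \right)} = 1$
$o{\left(j,B \right)} = j + 22 B$
$L{\left(s \right)} = 18 s$ ($L{\left(s \right)} = 9 \left(s + s\right) = 9 \cdot 2 s = 18 s$)
$L{\left(y{\left(-3 \right)} \right)} + o{\left(59,-54 \right)} = 18 \cdot 1 + \left(59 + 22 \left(-54\right)\right) = 18 + \left(59 - 1188\right) = 18 - 1129 = -1111$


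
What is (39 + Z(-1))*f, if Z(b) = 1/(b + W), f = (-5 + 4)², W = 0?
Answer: 38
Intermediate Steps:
f = 1 (f = (-1)² = 1)
Z(b) = 1/b (Z(b) = 1/(b + 0) = 1/b)
(39 + Z(-1))*f = (39 + 1/(-1))*1 = (39 - 1)*1 = 38*1 = 38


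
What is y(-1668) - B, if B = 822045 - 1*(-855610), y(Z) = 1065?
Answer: -1676590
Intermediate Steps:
B = 1677655 (B = 822045 + 855610 = 1677655)
y(-1668) - B = 1065 - 1*1677655 = 1065 - 1677655 = -1676590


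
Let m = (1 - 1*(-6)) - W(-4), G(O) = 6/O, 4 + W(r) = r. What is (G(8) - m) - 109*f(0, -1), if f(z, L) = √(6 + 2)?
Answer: -57/4 - 218*√2 ≈ -322.55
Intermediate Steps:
W(r) = -4 + r
f(z, L) = 2*√2 (f(z, L) = √8 = 2*√2)
m = 15 (m = (1 - 1*(-6)) - (-4 - 4) = (1 + 6) - 1*(-8) = 7 + 8 = 15)
(G(8) - m) - 109*f(0, -1) = (6/8 - 1*15) - 218*√2 = (6*(⅛) - 15) - 218*√2 = (¾ - 15) - 218*√2 = -57/4 - 218*√2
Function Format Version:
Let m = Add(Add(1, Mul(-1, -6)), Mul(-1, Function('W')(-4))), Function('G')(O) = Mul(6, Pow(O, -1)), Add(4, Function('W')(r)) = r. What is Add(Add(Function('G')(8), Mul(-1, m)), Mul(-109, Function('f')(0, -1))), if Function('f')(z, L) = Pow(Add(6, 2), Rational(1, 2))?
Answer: Add(Rational(-57, 4), Mul(-218, Pow(2, Rational(1, 2)))) ≈ -322.55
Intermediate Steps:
Function('W')(r) = Add(-4, r)
Function('f')(z, L) = Mul(2, Pow(2, Rational(1, 2))) (Function('f')(z, L) = Pow(8, Rational(1, 2)) = Mul(2, Pow(2, Rational(1, 2))))
m = 15 (m = Add(Add(1, Mul(-1, -6)), Mul(-1, Add(-4, -4))) = Add(Add(1, 6), Mul(-1, -8)) = Add(7, 8) = 15)
Add(Add(Function('G')(8), Mul(-1, m)), Mul(-109, Function('f')(0, -1))) = Add(Add(Mul(6, Pow(8, -1)), Mul(-1, 15)), Mul(-109, Mul(2, Pow(2, Rational(1, 2))))) = Add(Add(Mul(6, Rational(1, 8)), -15), Mul(-218, Pow(2, Rational(1, 2)))) = Add(Add(Rational(3, 4), -15), Mul(-218, Pow(2, Rational(1, 2)))) = Add(Rational(-57, 4), Mul(-218, Pow(2, Rational(1, 2))))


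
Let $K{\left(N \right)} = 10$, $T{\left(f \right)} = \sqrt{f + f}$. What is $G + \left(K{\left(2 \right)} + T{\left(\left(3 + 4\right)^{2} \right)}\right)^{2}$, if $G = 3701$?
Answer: $3899 + 140 \sqrt{2} \approx 4097.0$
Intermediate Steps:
$T{\left(f \right)} = \sqrt{2} \sqrt{f}$ ($T{\left(f \right)} = \sqrt{2 f} = \sqrt{2} \sqrt{f}$)
$G + \left(K{\left(2 \right)} + T{\left(\left(3 + 4\right)^{2} \right)}\right)^{2} = 3701 + \left(10 + \sqrt{2} \sqrt{\left(3 + 4\right)^{2}}\right)^{2} = 3701 + \left(10 + \sqrt{2} \sqrt{7^{2}}\right)^{2} = 3701 + \left(10 + \sqrt{2} \sqrt{49}\right)^{2} = 3701 + \left(10 + \sqrt{2} \cdot 7\right)^{2} = 3701 + \left(10 + 7 \sqrt{2}\right)^{2}$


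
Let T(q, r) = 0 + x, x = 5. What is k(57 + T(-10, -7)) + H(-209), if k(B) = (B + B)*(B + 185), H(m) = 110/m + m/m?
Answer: 581941/19 ≈ 30628.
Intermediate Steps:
T(q, r) = 5 (T(q, r) = 0 + 5 = 5)
H(m) = 1 + 110/m (H(m) = 110/m + 1 = 1 + 110/m)
k(B) = 2*B*(185 + B) (k(B) = (2*B)*(185 + B) = 2*B*(185 + B))
k(57 + T(-10, -7)) + H(-209) = 2*(57 + 5)*(185 + (57 + 5)) + (110 - 209)/(-209) = 2*62*(185 + 62) - 1/209*(-99) = 2*62*247 + 9/19 = 30628 + 9/19 = 581941/19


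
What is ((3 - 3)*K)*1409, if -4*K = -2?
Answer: 0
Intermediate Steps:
K = ½ (K = -¼*(-2) = ½ ≈ 0.50000)
((3 - 3)*K)*1409 = ((3 - 3)*(½))*1409 = (0*(½))*1409 = 0*1409 = 0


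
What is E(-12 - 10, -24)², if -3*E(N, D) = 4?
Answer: 16/9 ≈ 1.7778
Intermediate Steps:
E(N, D) = -4/3 (E(N, D) = -⅓*4 = -4/3)
E(-12 - 10, -24)² = (-4/3)² = 16/9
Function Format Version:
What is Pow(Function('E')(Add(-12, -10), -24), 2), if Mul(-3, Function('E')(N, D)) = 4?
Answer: Rational(16, 9) ≈ 1.7778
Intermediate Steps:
Function('E')(N, D) = Rational(-4, 3) (Function('E')(N, D) = Mul(Rational(-1, 3), 4) = Rational(-4, 3))
Pow(Function('E')(Add(-12, -10), -24), 2) = Pow(Rational(-4, 3), 2) = Rational(16, 9)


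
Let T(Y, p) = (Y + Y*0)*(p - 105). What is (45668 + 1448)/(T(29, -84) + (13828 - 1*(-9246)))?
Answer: 47116/17593 ≈ 2.6781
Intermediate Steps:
T(Y, p) = Y*(-105 + p) (T(Y, p) = (Y + 0)*(-105 + p) = Y*(-105 + p))
(45668 + 1448)/(T(29, -84) + (13828 - 1*(-9246))) = (45668 + 1448)/(29*(-105 - 84) + (13828 - 1*(-9246))) = 47116/(29*(-189) + (13828 + 9246)) = 47116/(-5481 + 23074) = 47116/17593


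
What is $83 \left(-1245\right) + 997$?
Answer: $-102338$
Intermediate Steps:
$83 \left(-1245\right) + 997 = -103335 + 997 = -102338$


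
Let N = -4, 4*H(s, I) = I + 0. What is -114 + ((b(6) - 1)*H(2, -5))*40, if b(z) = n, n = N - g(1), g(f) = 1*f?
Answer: 186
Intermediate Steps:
g(f) = f
H(s, I) = I/4 (H(s, I) = (I + 0)/4 = I/4)
n = -5 (n = -4 - 1*1 = -4 - 1 = -5)
b(z) = -5
-114 + ((b(6) - 1)*H(2, -5))*40 = -114 + ((-5 - 1)*((1/4)*(-5)))*40 = -114 - 6*(-5/4)*40 = -114 + (15/2)*40 = -114 + 300 = 186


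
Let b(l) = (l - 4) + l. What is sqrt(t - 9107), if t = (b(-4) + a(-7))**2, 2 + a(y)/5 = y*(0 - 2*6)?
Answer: sqrt(149297) ≈ 386.39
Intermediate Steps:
a(y) = -10 - 60*y (a(y) = -10 + 5*(y*(0 - 2*6)) = -10 + 5*(y*(0 - 12)) = -10 + 5*(y*(-12)) = -10 + 5*(-12*y) = -10 - 60*y)
b(l) = -4 + 2*l (b(l) = (-4 + l) + l = -4 + 2*l)
t = 158404 (t = ((-4 + 2*(-4)) + (-10 - 60*(-7)))**2 = ((-4 - 8) + (-10 + 420))**2 = (-12 + 410)**2 = 398**2 = 158404)
sqrt(t - 9107) = sqrt(158404 - 9107) = sqrt(149297)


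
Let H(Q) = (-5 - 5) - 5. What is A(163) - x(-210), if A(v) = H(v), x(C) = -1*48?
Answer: 33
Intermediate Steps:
H(Q) = -15 (H(Q) = -10 - 5 = -15)
x(C) = -48
A(v) = -15
A(163) - x(-210) = -15 - 1*(-48) = -15 + 48 = 33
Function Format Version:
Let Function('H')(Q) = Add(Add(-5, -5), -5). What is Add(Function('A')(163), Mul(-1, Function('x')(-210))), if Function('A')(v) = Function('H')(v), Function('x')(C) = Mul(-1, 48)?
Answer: 33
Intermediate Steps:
Function('H')(Q) = -15 (Function('H')(Q) = Add(-10, -5) = -15)
Function('x')(C) = -48
Function('A')(v) = -15
Add(Function('A')(163), Mul(-1, Function('x')(-210))) = Add(-15, Mul(-1, -48)) = Add(-15, 48) = 33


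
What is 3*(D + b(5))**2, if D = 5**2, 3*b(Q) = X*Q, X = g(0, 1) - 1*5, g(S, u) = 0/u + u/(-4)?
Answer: 12675/16 ≈ 792.19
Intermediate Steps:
g(S, u) = -u/4 (g(S, u) = 0 + u*(-1/4) = 0 - u/4 = -u/4)
X = -21/4 (X = -1/4*1 - 1*5 = -1/4 - 5 = -21/4 ≈ -5.2500)
b(Q) = -7*Q/4 (b(Q) = (-21*Q/4)/3 = -7*Q/4)
D = 25
3*(D + b(5))**2 = 3*(25 - 7/4*5)**2 = 3*(25 - 35/4)**2 = 3*(65/4)**2 = 3*(4225/16) = 12675/16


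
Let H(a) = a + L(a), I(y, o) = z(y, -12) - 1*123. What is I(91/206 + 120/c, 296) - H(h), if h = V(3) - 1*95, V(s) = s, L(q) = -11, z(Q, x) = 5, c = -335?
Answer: -15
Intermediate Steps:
h = -92 (h = 3 - 1*95 = 3 - 95 = -92)
I(y, o) = -118 (I(y, o) = 5 - 1*123 = 5 - 123 = -118)
H(a) = -11 + a (H(a) = a - 11 = -11 + a)
I(91/206 + 120/c, 296) - H(h) = -118 - (-11 - 92) = -118 - 1*(-103) = -118 + 103 = -15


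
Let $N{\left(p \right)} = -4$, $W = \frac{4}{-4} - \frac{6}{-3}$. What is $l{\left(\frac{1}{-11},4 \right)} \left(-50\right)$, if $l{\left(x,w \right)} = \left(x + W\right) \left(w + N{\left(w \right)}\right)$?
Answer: $0$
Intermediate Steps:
$W = 1$ ($W = 4 \left(- \frac{1}{4}\right) - -2 = -1 + 2 = 1$)
$l{\left(x,w \right)} = \left(1 + x\right) \left(-4 + w\right)$ ($l{\left(x,w \right)} = \left(x + 1\right) \left(w - 4\right) = \left(1 + x\right) \left(-4 + w\right)$)
$l{\left(\frac{1}{-11},4 \right)} \left(-50\right) = \left(-4 + 4 - \frac{4}{-11} + \frac{4}{-11}\right) \left(-50\right) = \left(-4 + 4 - - \frac{4}{11} + 4 \left(- \frac{1}{11}\right)\right) \left(-50\right) = \left(-4 + 4 + \frac{4}{11} - \frac{4}{11}\right) \left(-50\right) = 0 \left(-50\right) = 0$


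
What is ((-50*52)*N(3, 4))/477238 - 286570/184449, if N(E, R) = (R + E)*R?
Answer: -75094990430/44013035931 ≈ -1.7062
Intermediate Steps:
N(E, R) = R*(E + R) (N(E, R) = (E + R)*R = R*(E + R))
((-50*52)*N(3, 4))/477238 - 286570/184449 = ((-50*52)*(4*(3 + 4)))/477238 - 286570/184449 = -10400*7*(1/477238) - 286570*1/184449 = -2600*28*(1/477238) - 286570/184449 = -72800*1/477238 - 286570/184449 = -36400/238619 - 286570/184449 = -75094990430/44013035931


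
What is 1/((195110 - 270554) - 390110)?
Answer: -1/465554 ≈ -2.1480e-6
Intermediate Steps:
1/((195110 - 270554) - 390110) = 1/(-75444 - 390110) = 1/(-465554) = -1/465554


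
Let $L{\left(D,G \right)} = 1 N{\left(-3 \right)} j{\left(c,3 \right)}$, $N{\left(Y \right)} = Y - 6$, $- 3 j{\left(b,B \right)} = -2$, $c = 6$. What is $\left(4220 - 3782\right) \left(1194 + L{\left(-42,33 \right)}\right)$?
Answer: $520344$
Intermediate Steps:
$j{\left(b,B \right)} = \frac{2}{3}$ ($j{\left(b,B \right)} = \left(- \frac{1}{3}\right) \left(-2\right) = \frac{2}{3}$)
$N{\left(Y \right)} = -6 + Y$ ($N{\left(Y \right)} = Y - 6 = -6 + Y$)
$L{\left(D,G \right)} = -6$ ($L{\left(D,G \right)} = 1 \left(-6 - 3\right) \frac{2}{3} = 1 \left(-9\right) \frac{2}{3} = \left(-9\right) \frac{2}{3} = -6$)
$\left(4220 - 3782\right) \left(1194 + L{\left(-42,33 \right)}\right) = \left(4220 - 3782\right) \left(1194 - 6\right) = 438 \cdot 1188 = 520344$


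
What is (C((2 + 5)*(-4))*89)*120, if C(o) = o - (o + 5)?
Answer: -53400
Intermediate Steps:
C(o) = -5 (C(o) = o - (5 + o) = o + (-5 - o) = -5)
(C((2 + 5)*(-4))*89)*120 = -5*89*120 = -445*120 = -53400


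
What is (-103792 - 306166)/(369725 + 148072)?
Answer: -409958/517797 ≈ -0.79173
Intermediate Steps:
(-103792 - 306166)/(369725 + 148072) = -409958/517797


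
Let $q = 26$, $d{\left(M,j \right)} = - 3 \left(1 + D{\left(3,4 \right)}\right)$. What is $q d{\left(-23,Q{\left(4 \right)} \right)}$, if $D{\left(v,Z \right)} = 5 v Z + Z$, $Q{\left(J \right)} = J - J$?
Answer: $-5070$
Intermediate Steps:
$Q{\left(J \right)} = 0$
$D{\left(v,Z \right)} = Z + 5 Z v$ ($D{\left(v,Z \right)} = 5 Z v + Z = Z + 5 Z v$)
$d{\left(M,j \right)} = -195$ ($d{\left(M,j \right)} = - 3 \left(1 + 4 \left(1 + 5 \cdot 3\right)\right) = - 3 \left(1 + 4 \left(1 + 15\right)\right) = - 3 \left(1 + 4 \cdot 16\right) = - 3 \left(1 + 64\right) = \left(-3\right) 65 = -195$)
$q d{\left(-23,Q{\left(4 \right)} \right)} = 26 \left(-195\right) = -5070$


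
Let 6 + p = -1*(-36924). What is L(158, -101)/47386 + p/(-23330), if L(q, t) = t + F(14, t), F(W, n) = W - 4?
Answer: -875759689/552757690 ≈ -1.5843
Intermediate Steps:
F(W, n) = -4 + W
p = 36918 (p = -6 - 1*(-36924) = -6 + 36924 = 36918)
L(q, t) = 10 + t (L(q, t) = t + (-4 + 14) = t + 10 = 10 + t)
L(158, -101)/47386 + p/(-23330) = (10 - 101)/47386 + 36918/(-23330) = -91*1/47386 + 36918*(-1/23330) = -91/47386 - 18459/11665 = -875759689/552757690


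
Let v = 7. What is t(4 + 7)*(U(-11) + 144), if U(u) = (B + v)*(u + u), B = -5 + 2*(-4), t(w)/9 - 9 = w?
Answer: 49680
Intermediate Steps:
t(w) = 81 + 9*w
B = -13 (B = -5 - 8 = -13)
U(u) = -12*u (U(u) = (-13 + 7)*(u + u) = -12*u)
t(4 + 7)*(U(-11) + 144) = (81 + 9*(4 + 7))*(-12*(-11) + 144) = (81 + 9*11)*(132 + 144) = (81 + 99)*276 = 180*276 = 49680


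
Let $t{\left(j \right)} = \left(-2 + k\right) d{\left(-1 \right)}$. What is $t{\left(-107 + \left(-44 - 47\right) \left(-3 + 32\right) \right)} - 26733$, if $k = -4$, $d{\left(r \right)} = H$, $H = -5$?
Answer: $-26703$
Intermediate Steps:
$d{\left(r \right)} = -5$
$t{\left(j \right)} = 30$ ($t{\left(j \right)} = \left(-2 - 4\right) \left(-5\right) = \left(-6\right) \left(-5\right) = 30$)
$t{\left(-107 + \left(-44 - 47\right) \left(-3 + 32\right) \right)} - 26733 = 30 - 26733 = -26703$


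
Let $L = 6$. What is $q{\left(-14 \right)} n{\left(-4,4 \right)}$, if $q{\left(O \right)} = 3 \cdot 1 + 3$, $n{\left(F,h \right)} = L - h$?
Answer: $12$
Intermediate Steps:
$n{\left(F,h \right)} = 6 - h$
$q{\left(O \right)} = 6$ ($q{\left(O \right)} = 3 + 3 = 6$)
$q{\left(-14 \right)} n{\left(-4,4 \right)} = 6 \left(6 - 4\right) = 6 \cdot 2 = 12$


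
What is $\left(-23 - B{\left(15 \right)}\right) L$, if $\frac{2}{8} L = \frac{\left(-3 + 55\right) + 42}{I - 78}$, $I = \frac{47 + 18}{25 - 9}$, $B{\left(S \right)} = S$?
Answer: $\frac{228608}{1183} \approx 193.24$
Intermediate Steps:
$I = \frac{65}{16} \approx 4.0625$
$L = - \frac{6016}{1183}$ ($L = 4 \frac{\left(-3 + 55\right) + 42}{\frac{65}{16} - 78} = 4 \frac{52 + 42}{- \frac{1183}{16}} = 4 \cdot 94 \left(- \frac{16}{1183}\right) = 4 \left(- \frac{1504}{1183}\right) = - \frac{6016}{1183} \approx -5.0854$)
$\left(-23 - B{\left(15 \right)}\right) L = \left(-23 - 15\right) \left(- \frac{6016}{1183}\right) = \left(-38\right) \left(- \frac{6016}{1183}\right) = \frac{228608}{1183}$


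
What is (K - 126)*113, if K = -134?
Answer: -29380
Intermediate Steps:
(K - 126)*113 = (-134 - 126)*113 = -260*113 = -29380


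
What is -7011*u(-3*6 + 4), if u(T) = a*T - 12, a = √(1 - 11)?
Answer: 84132 + 98154*I*√10 ≈ 84132.0 + 3.1039e+5*I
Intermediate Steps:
a = I*√10 (a = √(-10) = I*√10 ≈ 3.1623*I)
u(T) = -12 + I*T*√10 (u(T) = (I*√10)*T - 12 = I*T*√10 - 12 = -12 + I*T*√10)
-7011*u(-3*6 + 4) = -7011*(-12 + I*(-3*6 + 4)*√10) = -7011*(-12 + I*(-18 + 4)*√10) = -7011*(-12 + I*(-14)*√10) = -7011*(-12 - 14*I*√10) = 84132 + 98154*I*√10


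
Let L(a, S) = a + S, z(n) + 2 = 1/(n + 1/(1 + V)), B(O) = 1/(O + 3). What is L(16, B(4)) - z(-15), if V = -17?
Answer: 30719/1687 ≈ 18.209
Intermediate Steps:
B(O) = 1/(3 + O)
z(n) = -2 + 1/(-1/16 + n) (z(n) = -2 + 1/(n + 1/(1 - 17)) = -2 + 1/(n + 1/(-16)) = -2 + 1/(n - 1/16) = -2 + 1/(-1/16 + n))
L(a, S) = S + a
L(16, B(4)) - z(-15) = (1/(3 + 4) + 16) - 2*(-9 + 16*(-15))/(1 - 16*(-15)) = (1/7 + 16) - 2*(-9 - 240)/(1 + 240) = (⅐ + 16) - 2*(-249)/241 = 113/7 - 2*(-249)/241 = 113/7 - 1*(-498/241) = 113/7 + 498/241 = 30719/1687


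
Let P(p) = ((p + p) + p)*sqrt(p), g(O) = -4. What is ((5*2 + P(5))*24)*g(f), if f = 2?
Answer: -960 - 1440*sqrt(5) ≈ -4179.9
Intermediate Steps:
P(p) = 3*p**(3/2) (P(p) = (2*p + p)*sqrt(p) = (3*p)*sqrt(p) = 3*p**(3/2))
((5*2 + P(5))*24)*g(f) = ((5*2 + 3*5**(3/2))*24)*(-4) = ((10 + 3*(5*sqrt(5)))*24)*(-4) = ((10 + 15*sqrt(5))*24)*(-4) = (240 + 360*sqrt(5))*(-4) = -960 - 1440*sqrt(5)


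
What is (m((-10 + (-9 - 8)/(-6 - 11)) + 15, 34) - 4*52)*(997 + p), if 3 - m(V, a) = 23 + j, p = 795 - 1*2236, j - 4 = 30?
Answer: 116328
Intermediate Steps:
j = 34 (j = 4 + 30 = 34)
p = -1441 (p = 795 - 2236 = -1441)
m(V, a) = -54 (m(V, a) = 3 - (23 + 34) = 3 - 1*57 = 3 - 57 = -54)
(m((-10 + (-9 - 8)/(-6 - 11)) + 15, 34) - 4*52)*(997 + p) = (-54 - 4*52)*(997 - 1441) = (-54 - 208)*(-444) = -262*(-444) = 116328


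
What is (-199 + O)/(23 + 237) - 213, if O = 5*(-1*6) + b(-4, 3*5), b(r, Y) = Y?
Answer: -27797/130 ≈ -213.82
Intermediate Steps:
O = -15 (O = 5*(-1*6) + 3*5 = 5*(-6) + 15 = -30 + 15 = -15)
(-199 + O)/(23 + 237) - 213 = (-199 - 15)/(23 + 237) - 213 = -214/260 - 213 = -214*1/260 - 213 = -107/130 - 213 = -27797/130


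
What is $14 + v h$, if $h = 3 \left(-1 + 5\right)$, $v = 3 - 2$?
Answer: $26$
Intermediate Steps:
$v = 1$
$h = 12$ ($h = 3 \cdot 4 = 12$)
$14 + v h = 14 + 1 \cdot 12 = 14 + 12 = 26$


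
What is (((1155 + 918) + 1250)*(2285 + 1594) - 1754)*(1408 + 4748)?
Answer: 79339531428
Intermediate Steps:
(((1155 + 918) + 1250)*(2285 + 1594) - 1754)*(1408 + 4748) = ((2073 + 1250)*3879 - 1754)*6156 = (3323*3879 - 1754)*6156 = (12889917 - 1754)*6156 = 12888163*6156 = 79339531428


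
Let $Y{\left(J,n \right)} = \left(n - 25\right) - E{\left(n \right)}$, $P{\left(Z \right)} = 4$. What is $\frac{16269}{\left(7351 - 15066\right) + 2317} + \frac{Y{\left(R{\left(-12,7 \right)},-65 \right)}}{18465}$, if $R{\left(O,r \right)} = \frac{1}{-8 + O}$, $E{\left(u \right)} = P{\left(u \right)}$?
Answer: $- \frac{300914497}{99674070} \approx -3.019$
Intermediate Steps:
$E{\left(u \right)} = 4$
$Y{\left(J,n \right)} = -29 + n$ ($Y{\left(J,n \right)} = \left(n - 25\right) - 4 = \left(-25 + n\right) - 4 = -29 + n$)
$\frac{16269}{\left(7351 - 15066\right) + 2317} + \frac{Y{\left(R{\left(-12,7 \right)},-65 \right)}}{18465} = \frac{16269}{\left(7351 - 15066\right) + 2317} + \frac{-29 - 65}{18465} = \frac{16269}{-7715 + 2317} - \frac{94}{18465} = \frac{16269}{-5398} - \frac{94}{18465} = 16269 \left(- \frac{1}{5398}\right) - \frac{94}{18465} = - \frac{16269}{5398} - \frac{94}{18465} = - \frac{300914497}{99674070}$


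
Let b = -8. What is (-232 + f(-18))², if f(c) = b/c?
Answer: 4343056/81 ≈ 53618.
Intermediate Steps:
f(c) = -8/c
(-232 + f(-18))² = (-232 - 8/(-18))² = (-232 - 8*(-1/18))² = (-232 + 4/9)² = (-2084/9)² = 4343056/81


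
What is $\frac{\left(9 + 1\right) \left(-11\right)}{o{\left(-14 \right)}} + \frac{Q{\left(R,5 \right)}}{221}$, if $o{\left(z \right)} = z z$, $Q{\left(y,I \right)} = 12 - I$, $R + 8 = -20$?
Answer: $- \frac{11469}{21658} \approx -0.52955$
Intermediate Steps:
$R = -28$ ($R = -8 - 20 = -28$)
$o{\left(z \right)} = z^{2}$
$\frac{\left(9 + 1\right) \left(-11\right)}{o{\left(-14 \right)}} + \frac{Q{\left(R,5 \right)}}{221} = \frac{\left(9 + 1\right) \left(-11\right)}{\left(-14\right)^{2}} + \frac{12 - 5}{221} = \frac{10 \left(-11\right)}{196} + \left(12 - 5\right) \frac{1}{221} = \left(-110\right) \frac{1}{196} + 7 \cdot \frac{1}{221} = - \frac{55}{98} + \frac{7}{221} = - \frac{11469}{21658}$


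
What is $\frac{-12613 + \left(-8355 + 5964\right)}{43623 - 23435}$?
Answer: $- \frac{3751}{5047} \approx -0.74321$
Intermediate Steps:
$\frac{-12613 + \left(-8355 + 5964\right)}{43623 - 23435} = \frac{-12613 - 2391}{20188} = \left(-15004\right) \frac{1}{20188} = - \frac{3751}{5047}$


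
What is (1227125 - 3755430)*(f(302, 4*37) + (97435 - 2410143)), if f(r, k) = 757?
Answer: 5845317273055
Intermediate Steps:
(1227125 - 3755430)*(f(302, 4*37) + (97435 - 2410143)) = (1227125 - 3755430)*(757 + (97435 - 2410143)) = -2528305*(757 - 2312708) = -2528305*(-2311951) = 5845317273055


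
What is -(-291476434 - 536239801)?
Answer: 827716235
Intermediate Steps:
-(-291476434 - 536239801) = -14891/(1/(-61526 + (41952 - 36011))) = -14891/(1/(-61526 + 5941)) = -14891/(1/(-55585)) = -14891/(-1/55585) = -14891*(-55585) = 827716235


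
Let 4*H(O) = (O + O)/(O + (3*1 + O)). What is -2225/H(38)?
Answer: -175775/19 ≈ -9251.3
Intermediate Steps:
H(O) = O/(2*(3 + 2*O)) (H(O) = ((O + O)/(O + (3*1 + O)))/4 = ((2*O)/(O + (3 + O)))/4 = ((2*O)/(3 + 2*O))/4 = (2*O/(3 + 2*O))/4 = O/(2*(3 + 2*O)))
-2225/H(38) = -2225/((½)*38/(3 + 2*38)) = -2225/((½)*38/(3 + 76)) = -2225/((½)*38/79) = -2225/((½)*38*(1/79)) = -2225/19/79 = -2225*79/19 = -175775/19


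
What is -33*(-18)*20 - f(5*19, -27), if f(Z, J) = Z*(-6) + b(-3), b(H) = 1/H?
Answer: 37351/3 ≈ 12450.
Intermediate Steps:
f(Z, J) = -⅓ - 6*Z (f(Z, J) = Z*(-6) + 1/(-3) = -6*Z - ⅓ = -⅓ - 6*Z)
-33*(-18)*20 - f(5*19, -27) = -33*(-18)*20 - (-⅓ - 30*19) = 594*20 - (-⅓ - 6*95) = 11880 - (-⅓ - 570) = 11880 - 1*(-1711/3) = 11880 + 1711/3 = 37351/3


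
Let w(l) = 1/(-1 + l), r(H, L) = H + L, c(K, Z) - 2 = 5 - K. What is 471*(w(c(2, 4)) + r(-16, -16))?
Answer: -59817/4 ≈ -14954.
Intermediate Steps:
c(K, Z) = 7 - K (c(K, Z) = 2 + (5 - K) = 7 - K)
471*(w(c(2, 4)) + r(-16, -16)) = 471*(1/(-1 + (7 - 1*2)) + (-16 - 16)) = 471*(1/(-1 + (7 - 2)) - 32) = 471*(1/(-1 + 5) - 32) = 471*(1/4 - 32) = 471*(¼ - 32) = 471*(-127/4) = -59817/4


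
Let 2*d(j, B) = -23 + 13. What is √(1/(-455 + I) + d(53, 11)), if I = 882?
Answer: I*√911218/427 ≈ 2.2355*I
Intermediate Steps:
d(j, B) = -5 (d(j, B) = (-23 + 13)/2 = (½)*(-10) = -5)
√(1/(-455 + I) + d(53, 11)) = √(1/(-455 + 882) - 5) = √(1/427 - 5) = √(-2134/427) = I*√911218/427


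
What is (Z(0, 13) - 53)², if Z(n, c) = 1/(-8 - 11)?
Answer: 1016064/361 ≈ 2814.6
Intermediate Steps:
Z(n, c) = -1/19 (Z(n, c) = 1/(-19) = -1/19)
(Z(0, 13) - 53)² = (-1/19 - 53)² = (-1008/19)² = 1016064/361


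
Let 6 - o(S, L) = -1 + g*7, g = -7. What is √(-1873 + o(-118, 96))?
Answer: I*√1817 ≈ 42.626*I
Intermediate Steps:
o(S, L) = 56 (o(S, L) = 6 - (-1 - 7*7) = 6 - (-1 - 49) = 6 - 1*(-50) = 6 + 50 = 56)
√(-1873 + o(-118, 96)) = √(-1873 + 56) = √(-1817) = I*√1817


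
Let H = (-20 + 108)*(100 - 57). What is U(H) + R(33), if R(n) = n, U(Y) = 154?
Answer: 187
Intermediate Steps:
H = 3784 (H = 88*43 = 3784)
U(H) + R(33) = 154 + 33 = 187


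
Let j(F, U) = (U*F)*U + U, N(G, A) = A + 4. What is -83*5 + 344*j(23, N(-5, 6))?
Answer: 794225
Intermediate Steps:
N(G, A) = 4 + A
j(F, U) = U + F*U² (j(F, U) = (F*U)*U + U = F*U² + U = U + F*U²)
-83*5 + 344*j(23, N(-5, 6)) = -83*5 + 344*((4 + 6)*(1 + 23*(4 + 6))) = -415 + 344*(10*(1 + 23*10)) = -415 + 344*(10*(1 + 230)) = -415 + 344*(10*231) = -415 + 344*2310 = -415 + 794640 = 794225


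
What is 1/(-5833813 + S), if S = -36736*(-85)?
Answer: -1/2711253 ≈ -3.6883e-7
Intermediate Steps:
S = 3122560
1/(-5833813 + S) = 1/(-5833813 + 3122560) = 1/(-2711253) = -1/2711253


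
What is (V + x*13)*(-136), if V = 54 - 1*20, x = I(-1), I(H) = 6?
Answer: -15232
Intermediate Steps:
x = 6
V = 34 (V = 54 - 20 = 34)
(V + x*13)*(-136) = (34 + 6*13)*(-136) = (34 + 78)*(-136) = 112*(-136) = -15232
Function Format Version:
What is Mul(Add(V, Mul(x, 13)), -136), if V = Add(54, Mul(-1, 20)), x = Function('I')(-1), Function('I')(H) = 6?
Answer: -15232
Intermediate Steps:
x = 6
V = 34 (V = Add(54, -20) = 34)
Mul(Add(V, Mul(x, 13)), -136) = Mul(Add(34, Mul(6, 13)), -136) = Mul(Add(34, 78), -136) = Mul(112, -136) = -15232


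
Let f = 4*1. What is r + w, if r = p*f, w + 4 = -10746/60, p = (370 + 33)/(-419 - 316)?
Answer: -272381/1470 ≈ -185.29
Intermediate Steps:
p = -403/735 (p = 403/(-735) = 403*(-1/735) = -403/735 ≈ -0.54830)
w = -1831/10 (w = -4 - 10746/60 = -4 - 10746*1/60 = -4 - 1791/10 = -1831/10 ≈ -183.10)
f = 4
r = -1612/735 (r = -403/735*4 = -1612/735 ≈ -2.1932)
r + w = -1612/735 - 1831/10 = -272381/1470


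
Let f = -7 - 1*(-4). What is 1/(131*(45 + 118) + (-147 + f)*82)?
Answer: 1/9053 ≈ 0.00011046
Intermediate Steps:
f = -3 (f = -7 + 4 = -3)
1/(131*(45 + 118) + (-147 + f)*82) = 1/(131*(45 + 118) + (-147 - 3)*82) = 1/(131*163 - 150*82) = 1/(21353 - 12300) = 1/9053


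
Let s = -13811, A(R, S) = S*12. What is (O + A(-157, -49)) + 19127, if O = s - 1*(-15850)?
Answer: 20578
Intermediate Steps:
A(R, S) = 12*S
O = 2039 (O = -13811 - 1*(-15850) = -13811 + 15850 = 2039)
(O + A(-157, -49)) + 19127 = (2039 + 12*(-49)) + 19127 = (2039 - 588) + 19127 = 1451 + 19127 = 20578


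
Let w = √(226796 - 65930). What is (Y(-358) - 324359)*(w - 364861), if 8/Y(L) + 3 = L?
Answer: 42722890543627/361 - 1053842463*√1986/361 ≈ 1.1822e+11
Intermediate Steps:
Y(L) = 8/(-3 + L)
w = 9*√1986 (w = √160866 = 9*√1986 ≈ 401.08)
(Y(-358) - 324359)*(w - 364861) = (8/(-3 - 358) - 324359)*(9*√1986 - 364861) = (8/(-361) - 324359)*(-364861 + 9*√1986) = (8*(-1/361) - 324359)*(-364861 + 9*√1986) = (-8/361 - 324359)*(-364861 + 9*√1986) = -117093607*(-364861 + 9*√1986)/361 = 42722890543627/361 - 1053842463*√1986/361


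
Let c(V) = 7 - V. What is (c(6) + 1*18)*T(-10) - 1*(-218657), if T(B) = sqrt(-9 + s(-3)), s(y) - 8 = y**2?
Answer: 218657 + 38*sqrt(2) ≈ 2.1871e+5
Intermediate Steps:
s(y) = 8 + y**2
T(B) = 2*sqrt(2) (T(B) = sqrt(-9 + (8 + (-3)**2)) = sqrt(-9 + (8 + 9)) = sqrt(-9 + 17) = sqrt(8) = 2*sqrt(2))
(c(6) + 1*18)*T(-10) - 1*(-218657) = ((7 - 1*6) + 1*18)*(2*sqrt(2)) - 1*(-218657) = ((7 - 6) + 18)*(2*sqrt(2)) + 218657 = (1 + 18)*(2*sqrt(2)) + 218657 = 19*(2*sqrt(2)) + 218657 = 38*sqrt(2) + 218657 = 218657 + 38*sqrt(2)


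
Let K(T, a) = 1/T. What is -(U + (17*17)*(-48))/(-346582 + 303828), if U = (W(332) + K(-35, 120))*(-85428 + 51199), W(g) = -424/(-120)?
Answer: -7026416/2244585 ≈ -3.1304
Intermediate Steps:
W(g) = 53/15 (W(g) = -424*(-1/120) = 53/15)
U = -12596272/105 (U = (53/15 + 1/(-35))*(-85428 + 51199) = (53/15 - 1/35)*(-34229) = (368/105)*(-34229) = -12596272/105 ≈ -1.1996e+5)
-(U + (17*17)*(-48))/(-346582 + 303828) = -(-12596272/105 + (17*17)*(-48))/(-346582 + 303828) = -(-12596272/105 + 289*(-48))/(-42754) = -(-12596272/105 - 13872)*(-1)/42754 = -(-14052832)*(-1)/(105*42754) = -1*7026416/2244585 = -7026416/2244585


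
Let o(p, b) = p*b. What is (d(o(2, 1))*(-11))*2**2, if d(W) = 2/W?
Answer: -44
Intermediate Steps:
o(p, b) = b*p
(d(o(2, 1))*(-11))*2**2 = ((2/((1*2)))*(-11))*2**2 = ((2/2)*(-11))*4 = ((2*(1/2))*(-11))*4 = (1*(-11))*4 = -11*4 = -44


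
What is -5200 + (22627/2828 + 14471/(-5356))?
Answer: -4917682961/946673 ≈ -5194.7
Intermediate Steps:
-5200 + (22627/2828 + 14471/(-5356)) = -5200 + (22627*(1/2828) + 14471*(-1/5356)) = -5200 + (22627/2828 - 14471/5356) = -5200 + 5016639/946673 = -4917682961/946673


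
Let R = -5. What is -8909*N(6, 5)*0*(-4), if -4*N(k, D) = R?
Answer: 0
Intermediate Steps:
N(k, D) = 5/4 (N(k, D) = -¼*(-5) = 5/4)
-8909*N(6, 5)*0*(-4) = -8909*(5/4)*0*(-4) = -0*(-4) = -8909*0 = 0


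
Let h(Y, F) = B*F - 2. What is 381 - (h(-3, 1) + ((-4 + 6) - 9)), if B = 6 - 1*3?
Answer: 387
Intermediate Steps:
B = 3 (B = 6 - 3 = 3)
h(Y, F) = -2 + 3*F (h(Y, F) = 3*F - 2 = -2 + 3*F)
381 - (h(-3, 1) + ((-4 + 6) - 9)) = 381 - ((-2 + 3*1) + ((-4 + 6) - 9)) = 381 - ((-2 + 3) + (2 - 9)) = 381 - (1 - 7) = 381 - (-6) = 381 - 1*(-6) = 381 + 6 = 387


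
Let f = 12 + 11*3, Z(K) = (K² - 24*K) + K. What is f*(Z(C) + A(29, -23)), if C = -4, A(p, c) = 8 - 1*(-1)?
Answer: 5265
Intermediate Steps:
A(p, c) = 9 (A(p, c) = 8 + 1 = 9)
Z(K) = K² - 23*K
f = 45 (f = 12 + 33 = 45)
f*(Z(C) + A(29, -23)) = 45*(-4*(-23 - 4) + 9) = 45*(-4*(-27) + 9) = 45*(108 + 9) = 45*117 = 5265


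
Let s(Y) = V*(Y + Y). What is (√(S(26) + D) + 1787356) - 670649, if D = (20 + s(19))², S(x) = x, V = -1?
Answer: 1116707 + 5*√14 ≈ 1.1167e+6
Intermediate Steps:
s(Y) = -2*Y (s(Y) = -(Y + Y) = -2*Y)
D = 324 (D = (20 - 2*19)² = (20 - 38)² = (-18)² = 324)
(√(S(26) + D) + 1787356) - 670649 = (√(26 + 324) + 1787356) - 670649 = (√350 + 1787356) - 670649 = (5*√14 + 1787356) - 670649 = (1787356 + 5*√14) - 670649 = 1116707 + 5*√14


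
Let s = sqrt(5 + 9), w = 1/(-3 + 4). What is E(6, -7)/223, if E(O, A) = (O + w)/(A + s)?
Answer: -7/1115 - sqrt(14)/1115 ≈ -0.0096338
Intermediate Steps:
w = 1 (w = 1/1 = 1)
s = sqrt(14) ≈ 3.7417
E(O, A) = (1 + O)/(A + sqrt(14)) (E(O, A) = (O + 1)/(A + sqrt(14)) = (1 + O)/(A + sqrt(14)))
E(6, -7)/223 = ((1 + 6)/(-7 + sqrt(14)))/223 = (7/(-7 + sqrt(14)))*(1/223) = 7/(223*(-7 + sqrt(14)))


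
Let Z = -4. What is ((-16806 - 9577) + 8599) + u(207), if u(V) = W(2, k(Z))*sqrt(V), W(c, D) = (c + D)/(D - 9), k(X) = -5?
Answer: -17784 + 9*sqrt(23)/14 ≈ -17781.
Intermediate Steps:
W(c, D) = (D + c)/(-9 + D)
u(V) = 3*sqrt(V)/14 (u(V) = ((-5 + 2)/(-9 - 5))*sqrt(V) = (-3/(-14))*sqrt(V) = (-1/14*(-3))*sqrt(V) = 3*sqrt(V)/14)
((-16806 - 9577) + 8599) + u(207) = ((-16806 - 9577) + 8599) + 3*sqrt(207)/14 = (-26383 + 8599) + 3*(3*sqrt(23))/14 = -17784 + 9*sqrt(23)/14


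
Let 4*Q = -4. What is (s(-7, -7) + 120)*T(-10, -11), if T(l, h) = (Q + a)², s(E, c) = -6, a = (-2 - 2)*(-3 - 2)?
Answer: 41154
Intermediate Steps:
a = 20 (a = -4*(-5) = 20)
Q = -1 (Q = (¼)*(-4) = -1)
T(l, h) = 361 (T(l, h) = (-1 + 20)² = 19² = 361)
(s(-7, -7) + 120)*T(-10, -11) = (-6 + 120)*361 = 114*361 = 41154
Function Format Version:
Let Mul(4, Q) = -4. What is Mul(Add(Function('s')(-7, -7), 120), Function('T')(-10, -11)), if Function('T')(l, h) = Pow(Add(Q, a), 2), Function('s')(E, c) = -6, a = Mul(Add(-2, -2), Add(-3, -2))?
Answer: 41154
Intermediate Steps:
a = 20 (a = Mul(-4, -5) = 20)
Q = -1 (Q = Mul(Rational(1, 4), -4) = -1)
Function('T')(l, h) = 361 (Function('T')(l, h) = Pow(Add(-1, 20), 2) = Pow(19, 2) = 361)
Mul(Add(Function('s')(-7, -7), 120), Function('T')(-10, -11)) = Mul(Add(-6, 120), 361) = Mul(114, 361) = 41154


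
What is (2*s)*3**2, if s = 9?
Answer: 162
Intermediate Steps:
(2*s)*3**2 = (2*9)*3**2 = 18*9 = 162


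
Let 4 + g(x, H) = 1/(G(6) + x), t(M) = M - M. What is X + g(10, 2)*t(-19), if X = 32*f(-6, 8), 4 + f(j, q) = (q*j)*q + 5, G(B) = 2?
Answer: -12256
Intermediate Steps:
t(M) = 0
f(j, q) = 1 + j*q² (f(j, q) = -4 + ((q*j)*q + 5) = -4 + ((j*q)*q + 5) = -4 + (j*q² + 5) = -4 + (5 + j*q²) = 1 + j*q²)
g(x, H) = -4 + 1/(2 + x)
X = -12256 (X = 32*(1 - 6*8²) = 32*(1 - 6*64) = 32*(1 - 384) = 32*(-383) = -12256)
X + g(10, 2)*t(-19) = -12256 + ((-7 - 4*10)/(2 + 10))*0 = -12256 + ((-7 - 40)/12)*0 = -12256 + ((1/12)*(-47))*0 = -12256 - 47/12*0 = -12256 + 0 = -12256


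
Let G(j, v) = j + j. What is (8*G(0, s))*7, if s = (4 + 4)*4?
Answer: 0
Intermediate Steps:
s = 32 (s = 8*4 = 32)
G(j, v) = 2*j
(8*G(0, s))*7 = (8*(2*0))*7 = (8*0)*7 = 0*7 = 0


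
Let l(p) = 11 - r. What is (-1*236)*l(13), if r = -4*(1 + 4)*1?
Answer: -7316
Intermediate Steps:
r = -20 (r = -4*5*1 = -20*1 = -20)
l(p) = 31 (l(p) = 11 - 1*(-20) = 11 + 20 = 31)
(-1*236)*l(13) = -1*236*31 = -236*31 = -7316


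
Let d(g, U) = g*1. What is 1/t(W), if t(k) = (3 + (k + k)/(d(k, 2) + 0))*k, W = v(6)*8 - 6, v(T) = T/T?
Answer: 1/10 ≈ 0.10000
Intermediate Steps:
v(T) = 1
d(g, U) = g
W = 2 (W = 1*8 - 6 = 8 - 6 = 2)
t(k) = 5*k (t(k) = (3 + (k + k)/(k + 0))*k = (3 + (2*k)/k)*k = (3 + 2)*k = 5*k)
1/t(W) = 1/(5*2) = 1/10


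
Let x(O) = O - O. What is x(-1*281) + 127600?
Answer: 127600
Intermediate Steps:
x(O) = 0
x(-1*281) + 127600 = 0 + 127600 = 127600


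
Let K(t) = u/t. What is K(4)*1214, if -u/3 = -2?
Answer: 1821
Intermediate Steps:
u = 6 (u = -3*(-2) = 6)
K(t) = 6/t
K(4)*1214 = (6/4)*1214 = (6*(1/4))*1214 = (3/2)*1214 = 1821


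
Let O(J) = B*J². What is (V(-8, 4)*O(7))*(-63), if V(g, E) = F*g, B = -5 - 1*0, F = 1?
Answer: -123480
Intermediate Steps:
B = -5 (B = -5 + 0 = -5)
V(g, E) = g (V(g, E) = 1*g = g)
O(J) = -5*J²
(V(-8, 4)*O(7))*(-63) = -(-40)*7²*(-63) = -(-40)*49*(-63) = -8*(-245)*(-63) = 1960*(-63) = -123480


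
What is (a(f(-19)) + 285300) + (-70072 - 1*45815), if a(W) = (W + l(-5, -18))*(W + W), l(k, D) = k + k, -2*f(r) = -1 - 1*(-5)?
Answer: 169461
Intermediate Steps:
f(r) = -2 (f(r) = -(-1 - 1*(-5))/2 = -(-1 + 5)/2 = -½*4 = -2)
l(k, D) = 2*k
a(W) = 2*W*(-10 + W) (a(W) = (W + 2*(-5))*(W + W) = (W - 10)*(2*W) = (-10 + W)*(2*W) = 2*W*(-10 + W))
(a(f(-19)) + 285300) + (-70072 - 1*45815) = (2*(-2)*(-10 - 2) + 285300) + (-70072 - 1*45815) = (2*(-2)*(-12) + 285300) + (-70072 - 45815) = (48 + 285300) - 115887 = 285348 - 115887 = 169461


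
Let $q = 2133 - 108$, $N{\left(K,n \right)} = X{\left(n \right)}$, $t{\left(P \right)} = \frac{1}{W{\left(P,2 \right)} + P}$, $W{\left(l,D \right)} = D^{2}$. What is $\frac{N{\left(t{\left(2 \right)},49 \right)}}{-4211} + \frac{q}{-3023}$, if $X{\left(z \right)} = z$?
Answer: $- \frac{8675402}{12729853} \approx -0.6815$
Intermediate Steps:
$t{\left(P \right)} = \frac{1}{4 + P}$ ($t{\left(P \right)} = \frac{1}{2^{2} + P} = \frac{1}{4 + P}$)
$N{\left(K,n \right)} = n$
$q = 2025$ ($q = 2133 - 108 = 2025$)
$\frac{N{\left(t{\left(2 \right)},49 \right)}}{-4211} + \frac{q}{-3023} = \frac{49}{-4211} + \frac{2025}{-3023} = 49 \left(- \frac{1}{4211}\right) + 2025 \left(- \frac{1}{3023}\right) = - \frac{49}{4211} - \frac{2025}{3023} = - \frac{8675402}{12729853}$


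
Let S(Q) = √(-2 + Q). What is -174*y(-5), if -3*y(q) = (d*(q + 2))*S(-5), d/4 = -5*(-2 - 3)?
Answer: -17400*I*√7 ≈ -46036.0*I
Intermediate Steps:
d = 100 (d = 4*(-5*(-2 - 3)) = 4*(-5*(-5)) = 4*25 = 100)
y(q) = -I*√7*(200 + 100*q)/3 (y(q) = -100*(q + 2)*√(-2 - 5)/3 = -100*(2 + q)*√(-7)/3 = -(200 + 100*q)*I*√7/3 = -I*√7*(200 + 100*q)/3)
-174*y(-5) = -5800*I*√7*(-2 - 1*(-5)) = -5800*I*√7*(-2 + 5) = -5800*I*√7*3 = -17400*I*√7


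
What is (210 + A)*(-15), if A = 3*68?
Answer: -6210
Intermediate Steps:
A = 204
(210 + A)*(-15) = (210 + 204)*(-15) = 414*(-15) = -6210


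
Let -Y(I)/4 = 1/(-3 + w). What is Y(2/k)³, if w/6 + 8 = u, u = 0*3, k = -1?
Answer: 64/132651 ≈ 0.00048247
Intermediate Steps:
u = 0
w = -48 (w = -48 + 6*0 = -48 + 0 = -48)
Y(I) = 4/51 (Y(I) = -4/(-3 - 48) = -4/(-51) = -4*(-1/51) = 4/51)
Y(2/k)³ = (4/51)³ = 64/132651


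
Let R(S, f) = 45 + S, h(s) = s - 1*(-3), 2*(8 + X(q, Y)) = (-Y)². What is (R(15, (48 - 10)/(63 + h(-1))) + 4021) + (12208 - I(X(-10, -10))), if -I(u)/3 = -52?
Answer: 16133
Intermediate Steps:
X(q, Y) = -8 + Y²/2 (X(q, Y) = -8 + (-Y)²/2 = -8 + Y²/2)
I(u) = 156 (I(u) = -3*(-52) = 156)
h(s) = 3 + s (h(s) = s + 3 = 3 + s)
(R(15, (48 - 10)/(63 + h(-1))) + 4021) + (12208 - I(X(-10, -10))) = ((45 + 15) + 4021) + (12208 - 1*156) = (60 + 4021) + (12208 - 156) = 4081 + 12052 = 16133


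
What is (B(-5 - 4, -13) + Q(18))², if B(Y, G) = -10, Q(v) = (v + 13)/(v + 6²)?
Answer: 259081/2916 ≈ 88.848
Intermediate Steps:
Q(v) = (13 + v)/(36 + v) (Q(v) = (13 + v)/(v + 36) = (13 + v)/(36 + v))
(B(-5 - 4, -13) + Q(18))² = (-10 + (13 + 18)/(36 + 18))² = (-10 + 31/54)² = (-509/54)² = 259081/2916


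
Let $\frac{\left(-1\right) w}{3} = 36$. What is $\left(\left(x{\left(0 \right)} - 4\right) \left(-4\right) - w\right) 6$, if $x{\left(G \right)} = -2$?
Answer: $792$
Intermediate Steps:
$w = -108$ ($w = \left(-3\right) 36 = -108$)
$\left(\left(x{\left(0 \right)} - 4\right) \left(-4\right) - w\right) 6 = \left(\left(-2 - 4\right) \left(-4\right) - -108\right) 6 = \left(\left(-6\right) \left(-4\right) + 108\right) 6 = \left(24 + 108\right) 6 = 132 \cdot 6 = 792$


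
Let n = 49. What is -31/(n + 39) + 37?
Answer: 3225/88 ≈ 36.648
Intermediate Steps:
-31/(n + 39) + 37 = -31/(49 + 39) + 37 = -31/88 + 37 = 3225/88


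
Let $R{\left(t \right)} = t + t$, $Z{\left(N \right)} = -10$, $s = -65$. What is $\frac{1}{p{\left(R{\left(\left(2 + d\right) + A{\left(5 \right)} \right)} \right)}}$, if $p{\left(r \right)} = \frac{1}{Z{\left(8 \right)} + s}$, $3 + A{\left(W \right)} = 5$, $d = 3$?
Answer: $-75$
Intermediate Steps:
$A{\left(W \right)} = 2$ ($A{\left(W \right)} = -3 + 5 = 2$)
$R{\left(t \right)} = 2 t$
$p{\left(r \right)} = - \frac{1}{75}$ ($p{\left(r \right)} = \frac{1}{-10 - 65} = \frac{1}{-75} = - \frac{1}{75}$)
$\frac{1}{p{\left(R{\left(\left(2 + d\right) + A{\left(5 \right)} \right)} \right)}} = \frac{1}{- \frac{1}{75}} = -75$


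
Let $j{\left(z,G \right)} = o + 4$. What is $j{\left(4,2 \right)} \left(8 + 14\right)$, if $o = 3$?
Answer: $154$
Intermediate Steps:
$j{\left(z,G \right)} = 7$ ($j{\left(z,G \right)} = 3 + 4 = 7$)
$j{\left(4,2 \right)} \left(8 + 14\right) = 7 \left(8 + 14\right) = 7 \cdot 22 = 154$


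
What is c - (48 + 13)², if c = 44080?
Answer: 40359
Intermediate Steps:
c - (48 + 13)² = 44080 - (48 + 13)² = 44080 - 1*61² = 44080 - 1*3721 = 44080 - 3721 = 40359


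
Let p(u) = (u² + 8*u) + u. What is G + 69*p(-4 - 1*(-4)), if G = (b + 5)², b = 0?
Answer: 25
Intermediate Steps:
G = 25 (G = (0 + 5)² = 5² = 25)
p(u) = u² + 9*u
G + 69*p(-4 - 1*(-4)) = 25 + 69*((-4 - 1*(-4))*(9 + (-4 - 1*(-4)))) = 25 + 69*((-4 + 4)*(9 + (-4 + 4))) = 25 + 69*(0*(9 + 0)) = 25 + 69*(0*9) = 25 + 69*0 = 25 + 0 = 25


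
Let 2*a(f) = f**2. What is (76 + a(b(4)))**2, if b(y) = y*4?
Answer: 41616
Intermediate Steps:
b(y) = 4*y
a(f) = f**2/2
(76 + a(b(4)))**2 = (76 + (4*4)**2/2)**2 = (76 + (1/2)*16**2)**2 = (76 + (1/2)*256)**2 = (76 + 128)**2 = 204**2 = 41616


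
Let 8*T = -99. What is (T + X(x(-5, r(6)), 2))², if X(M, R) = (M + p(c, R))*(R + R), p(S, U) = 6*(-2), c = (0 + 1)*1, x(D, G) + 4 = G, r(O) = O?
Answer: 175561/64 ≈ 2743.1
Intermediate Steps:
T = -99/8 (T = (⅛)*(-99) = -99/8 ≈ -12.375)
x(D, G) = -4 + G
c = 1 (c = 1*1 = 1)
p(S, U) = -12
X(M, R) = 2*R*(-12 + M) (X(M, R) = (M - 12)*(R + R) = (-12 + M)*(2*R) = 2*R*(-12 + M))
(T + X(x(-5, r(6)), 2))² = (-99/8 + 2*2*(-12 + (-4 + 6)))² = (-99/8 + 2*2*(-12 + 2))² = (-99/8 + 2*2*(-10))² = (-99/8 - 40)² = (-419/8)² = 175561/64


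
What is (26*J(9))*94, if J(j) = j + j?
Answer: 43992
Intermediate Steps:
J(j) = 2*j
(26*J(9))*94 = (26*(2*9))*94 = (26*18)*94 = 468*94 = 43992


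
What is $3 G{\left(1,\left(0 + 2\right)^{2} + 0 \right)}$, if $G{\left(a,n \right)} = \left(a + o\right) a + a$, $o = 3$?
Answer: $15$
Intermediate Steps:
$G{\left(a,n \right)} = a + a \left(3 + a\right)$ ($G{\left(a,n \right)} = \left(a + 3\right) a + a = \left(3 + a\right) a + a = a \left(3 + a\right) + a = a + a \left(3 + a\right)$)
$3 G{\left(1,\left(0 + 2\right)^{2} + 0 \right)} = 3 \cdot 1 \left(4 + 1\right) = 3 \cdot 1 \cdot 5 = 3 \cdot 5 = 15$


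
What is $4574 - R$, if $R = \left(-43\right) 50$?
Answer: $6724$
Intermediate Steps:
$R = -2150$
$4574 - R = 4574 - -2150 = 4574 + 2150 = 6724$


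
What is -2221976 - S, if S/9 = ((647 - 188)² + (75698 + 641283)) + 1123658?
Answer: -20683856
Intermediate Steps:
S = 18461880 (S = 9*(((647 - 188)² + (75698 + 641283)) + 1123658) = 9*((459² + 716981) + 1123658) = 9*((210681 + 716981) + 1123658) = 9*(927662 + 1123658) = 9*2051320 = 18461880)
-2221976 - S = -2221976 - 1*18461880 = -2221976 - 18461880 = -20683856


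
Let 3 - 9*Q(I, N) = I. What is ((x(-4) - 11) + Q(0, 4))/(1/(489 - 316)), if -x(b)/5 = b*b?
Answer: -47056/3 ≈ -15685.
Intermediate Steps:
x(b) = -5*b**2 (x(b) = -5*b*b = -5*b**2)
Q(I, N) = 1/3 - I/9
((x(-4) - 11) + Q(0, 4))/(1/(489 - 316)) = ((-5*(-4)**2 - 11) + (1/3 - 1/9*0))/(1/(489 - 316)) = ((-5*16 - 11) + (1/3 + 0))/(1/173) = ((-80 - 11) + 1/3)/(1/173) = (-91 + 1/3)*173 = -272/3*173 = -47056/3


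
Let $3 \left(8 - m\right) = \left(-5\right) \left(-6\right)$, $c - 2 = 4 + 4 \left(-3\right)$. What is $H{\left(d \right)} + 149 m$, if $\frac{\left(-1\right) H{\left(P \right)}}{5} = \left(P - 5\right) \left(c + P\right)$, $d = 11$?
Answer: $-448$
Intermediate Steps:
$c = -6$ ($c = 2 + \left(4 + 4 \left(-3\right)\right) = 2 + \left(4 - 12\right) = 2 - 8 = -6$)
$H{\left(P \right)} = - 5 \left(-6 + P\right) \left(-5 + P\right)$ ($H{\left(P \right)} = - 5 \left(P - 5\right) \left(-6 + P\right) = - 5 \left(-5 + P\right) \left(-6 + P\right) = - 5 \left(-6 + P\right) \left(-5 + P\right)$)
$m = -2$ ($m = 8 - \frac{\left(-5\right) \left(-6\right)}{3} = 8 - 10 = -2$)
$H{\left(d \right)} + 149 m = \left(-150 - 5 \cdot 11^{2} + 55 \cdot 11\right) + 149 \left(-2\right) = \left(-150 - 605 + 605\right) - 298 = -150 - 298 = -448$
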